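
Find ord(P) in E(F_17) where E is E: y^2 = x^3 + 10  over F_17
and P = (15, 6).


Compute successive multiples of P until we hit O:
  1P = (15, 6)
  2P = (5, 4)
  3P = (12, 15)
  4P = (16, 14)
  5P = (16, 3)
  6P = (12, 2)
  7P = (5, 13)
  8P = (15, 11)
  ... (continuing to 9P)
  9P = O

ord(P) = 9


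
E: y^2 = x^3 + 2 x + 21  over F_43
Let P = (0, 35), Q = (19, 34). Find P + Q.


P != Q, so use the chord formula.
s = (y2 - y1) / (x2 - x1) = (42) / (19) mod 43 = 9
x3 = s^2 - x1 - x2 mod 43 = 9^2 - 0 - 19 = 19
y3 = s (x1 - x3) - y1 mod 43 = 9 * (0 - 19) - 35 = 9

P + Q = (19, 9)


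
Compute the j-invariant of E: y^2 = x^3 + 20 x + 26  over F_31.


Delta = -16(4 a^3 + 27 b^2) mod 31 = 15
-1728 * (4 a)^3 = -1728 * (4*20)^3 mod 31 = 1
j = 1 * 15^(-1) mod 31 = 29

j = 29 (mod 31)


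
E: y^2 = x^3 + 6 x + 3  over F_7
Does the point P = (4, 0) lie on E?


Check whether y^2 = x^3 + 6 x + 3 (mod 7) for (x, y) = (4, 0).
LHS: y^2 = 0^2 mod 7 = 0
RHS: x^3 + 6 x + 3 = 4^3 + 6*4 + 3 mod 7 = 0
LHS = RHS

Yes, on the curve


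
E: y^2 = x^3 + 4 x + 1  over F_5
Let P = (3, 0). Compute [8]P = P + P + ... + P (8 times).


k = 8 = 1000_2 (binary, LSB first: 0001)
Double-and-add from P = (3, 0):
  bit 0 = 0: acc unchanged = O
  bit 1 = 0: acc unchanged = O
  bit 2 = 0: acc unchanged = O
  bit 3 = 1: acc = O + O = O

8P = O


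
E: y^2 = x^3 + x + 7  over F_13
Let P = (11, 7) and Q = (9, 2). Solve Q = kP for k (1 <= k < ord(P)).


Enumerate multiples of P until we hit Q = (9, 2):
  1P = (11, 7)
  2P = (4, 6)
  3P = (2, 11)
  4P = (1, 3)
  5P = (10, 9)
  6P = (9, 2)
Match found at i = 6.

k = 6


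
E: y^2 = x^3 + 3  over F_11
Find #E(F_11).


For each x in F_11, count y with y^2 = x^3 + 0 x + 3 mod 11:
  x = 0: RHS = 3, y in [5, 6]  -> 2 point(s)
  x = 1: RHS = 4, y in [2, 9]  -> 2 point(s)
  x = 2: RHS = 0, y in [0]  -> 1 point(s)
  x = 4: RHS = 1, y in [1, 10]  -> 2 point(s)
  x = 7: RHS = 5, y in [4, 7]  -> 2 point(s)
  x = 8: RHS = 9, y in [3, 8]  -> 2 point(s)
Affine points: 11. Add the point at infinity: total = 12.

#E(F_11) = 12


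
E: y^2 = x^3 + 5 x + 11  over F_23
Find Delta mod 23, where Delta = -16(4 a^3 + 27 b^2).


4 a^3 + 27 b^2 = 4*5^3 + 27*11^2 = 500 + 3267 = 3767
Delta = -16 * (3767) = -60272
Delta mod 23 = 11

Delta = 11 (mod 23)


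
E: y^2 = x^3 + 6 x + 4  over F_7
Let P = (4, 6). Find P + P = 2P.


Doubling: s = (3 x1^2 + a) / (2 y1)
s = (3*4^2 + 6) / (2*6) mod 7 = 1
x3 = s^2 - 2 x1 mod 7 = 1^2 - 2*4 = 0
y3 = s (x1 - x3) - y1 mod 7 = 1 * (4 - 0) - 6 = 5

2P = (0, 5)


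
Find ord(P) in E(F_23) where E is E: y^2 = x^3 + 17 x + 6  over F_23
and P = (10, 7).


Compute successive multiples of P until we hit O:
  1P = (10, 7)
  2P = (7, 10)
  3P = (7, 13)
  4P = (10, 16)
  5P = O

ord(P) = 5


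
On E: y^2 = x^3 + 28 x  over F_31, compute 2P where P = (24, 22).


Doubling: s = (3 x1^2 + a) / (2 y1)
s = (3*24^2 + 28) / (2*22) mod 31 = 23
x3 = s^2 - 2 x1 mod 31 = 23^2 - 2*24 = 16
y3 = s (x1 - x3) - y1 mod 31 = 23 * (24 - 16) - 22 = 7

2P = (16, 7)


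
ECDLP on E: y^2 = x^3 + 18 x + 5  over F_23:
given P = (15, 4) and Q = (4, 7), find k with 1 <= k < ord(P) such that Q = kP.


Enumerate multiples of P until we hit Q = (4, 7):
  1P = (15, 4)
  2P = (5, 17)
  3P = (4, 7)
Match found at i = 3.

k = 3


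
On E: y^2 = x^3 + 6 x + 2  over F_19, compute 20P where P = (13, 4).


k = 20 = 10100_2 (binary, LSB first: 00101)
Double-and-add from P = (13, 4):
  bit 0 = 0: acc unchanged = O
  bit 1 = 0: acc unchanged = O
  bit 2 = 1: acc = O + (6, 8) = (6, 8)
  bit 3 = 0: acc unchanged = (6, 8)
  bit 4 = 1: acc = (6, 8) + (3, 3) = (17, 18)

20P = (17, 18)


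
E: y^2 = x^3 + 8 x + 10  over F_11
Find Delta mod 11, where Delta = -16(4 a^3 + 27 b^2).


4 a^3 + 27 b^2 = 4*8^3 + 27*10^2 = 2048 + 2700 = 4748
Delta = -16 * (4748) = -75968
Delta mod 11 = 9

Delta = 9 (mod 11)


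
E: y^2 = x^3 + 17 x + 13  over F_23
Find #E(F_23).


For each x in F_23, count y with y^2 = x^3 + 17 x + 13 mod 23:
  x = 0: RHS = 13, y in [6, 17]  -> 2 point(s)
  x = 1: RHS = 8, y in [10, 13]  -> 2 point(s)
  x = 2: RHS = 9, y in [3, 20]  -> 2 point(s)
  x = 5: RHS = 16, y in [4, 19]  -> 2 point(s)
  x = 6: RHS = 9, y in [3, 20]  -> 2 point(s)
  x = 11: RHS = 13, y in [6, 17]  -> 2 point(s)
  x = 12: RHS = 13, y in [6, 17]  -> 2 point(s)
  x = 13: RHS = 16, y in [4, 19]  -> 2 point(s)
  x = 15: RHS = 9, y in [3, 20]  -> 2 point(s)
  x = 20: RHS = 4, y in [2, 21]  -> 2 point(s)
  x = 22: RHS = 18, y in [8, 15]  -> 2 point(s)
Affine points: 22. Add the point at infinity: total = 23.

#E(F_23) = 23


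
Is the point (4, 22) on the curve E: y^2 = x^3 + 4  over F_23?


Check whether y^2 = x^3 + 0 x + 4 (mod 23) for (x, y) = (4, 22).
LHS: y^2 = 22^2 mod 23 = 1
RHS: x^3 + 0 x + 4 = 4^3 + 0*4 + 4 mod 23 = 22
LHS != RHS

No, not on the curve


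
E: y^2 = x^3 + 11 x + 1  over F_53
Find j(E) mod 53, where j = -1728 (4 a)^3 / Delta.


Delta = -16(4 a^3 + 27 b^2) mod 53 = 32
-1728 * (4 a)^3 = -1728 * (4*11)^3 mod 53 = 8
j = 8 * 32^(-1) mod 53 = 40

j = 40 (mod 53)


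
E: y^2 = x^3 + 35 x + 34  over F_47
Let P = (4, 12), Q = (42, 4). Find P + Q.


P != Q, so use the chord formula.
s = (y2 - y1) / (x2 - x1) = (39) / (38) mod 47 = 27
x3 = s^2 - x1 - x2 mod 47 = 27^2 - 4 - 42 = 25
y3 = s (x1 - x3) - y1 mod 47 = 27 * (4 - 25) - 12 = 32

P + Q = (25, 32)


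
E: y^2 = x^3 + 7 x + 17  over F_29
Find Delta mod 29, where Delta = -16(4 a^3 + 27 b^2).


4 a^3 + 27 b^2 = 4*7^3 + 27*17^2 = 1372 + 7803 = 9175
Delta = -16 * (9175) = -146800
Delta mod 29 = 27

Delta = 27 (mod 29)


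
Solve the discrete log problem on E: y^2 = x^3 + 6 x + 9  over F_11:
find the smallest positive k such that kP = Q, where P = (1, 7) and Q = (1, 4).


Enumerate multiples of P until we hit Q = (1, 4):
  1P = (1, 7)
  2P = (7, 8)
  3P = (7, 3)
  4P = (1, 4)
Match found at i = 4.

k = 4


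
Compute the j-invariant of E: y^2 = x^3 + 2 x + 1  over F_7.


Delta = -16(4 a^3 + 27 b^2) mod 7 = 1
-1728 * (4 a)^3 = -1728 * (4*2)^3 mod 7 = 1
j = 1 * 1^(-1) mod 7 = 1

j = 1 (mod 7)


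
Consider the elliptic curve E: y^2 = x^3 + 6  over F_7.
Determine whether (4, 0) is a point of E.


Check whether y^2 = x^3 + 0 x + 6 (mod 7) for (x, y) = (4, 0).
LHS: y^2 = 0^2 mod 7 = 0
RHS: x^3 + 0 x + 6 = 4^3 + 0*4 + 6 mod 7 = 0
LHS = RHS

Yes, on the curve


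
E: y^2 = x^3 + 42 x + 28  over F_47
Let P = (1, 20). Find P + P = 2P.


Doubling: s = (3 x1^2 + a) / (2 y1)
s = (3*1^2 + 42) / (2*20) mod 47 = 7
x3 = s^2 - 2 x1 mod 47 = 7^2 - 2*1 = 0
y3 = s (x1 - x3) - y1 mod 47 = 7 * (1 - 0) - 20 = 34

2P = (0, 34)


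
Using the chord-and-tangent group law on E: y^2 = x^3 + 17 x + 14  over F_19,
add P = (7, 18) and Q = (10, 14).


P != Q, so use the chord formula.
s = (y2 - y1) / (x2 - x1) = (15) / (3) mod 19 = 5
x3 = s^2 - x1 - x2 mod 19 = 5^2 - 7 - 10 = 8
y3 = s (x1 - x3) - y1 mod 19 = 5 * (7 - 8) - 18 = 15

P + Q = (8, 15)


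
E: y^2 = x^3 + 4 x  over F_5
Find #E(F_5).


For each x in F_5, count y with y^2 = x^3 + 4 x + 0 mod 5:
  x = 0: RHS = 0, y in [0]  -> 1 point(s)
  x = 1: RHS = 0, y in [0]  -> 1 point(s)
  x = 2: RHS = 1, y in [1, 4]  -> 2 point(s)
  x = 3: RHS = 4, y in [2, 3]  -> 2 point(s)
  x = 4: RHS = 0, y in [0]  -> 1 point(s)
Affine points: 7. Add the point at infinity: total = 8.

#E(F_5) = 8


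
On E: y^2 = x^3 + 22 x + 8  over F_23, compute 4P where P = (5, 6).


k = 4 = 100_2 (binary, LSB first: 001)
Double-and-add from P = (5, 6):
  bit 0 = 0: acc unchanged = O
  bit 1 = 0: acc unchanged = O
  bit 2 = 1: acc = O + (22, 13) = (22, 13)

4P = (22, 13)


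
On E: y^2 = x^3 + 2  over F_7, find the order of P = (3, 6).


Compute successive multiples of P until we hit O:
  1P = (3, 6)
  2P = (3, 1)
  3P = O

ord(P) = 3


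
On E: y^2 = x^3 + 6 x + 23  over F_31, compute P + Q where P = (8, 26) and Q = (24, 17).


P != Q, so use the chord formula.
s = (y2 - y1) / (x2 - x1) = (22) / (16) mod 31 = 13
x3 = s^2 - x1 - x2 mod 31 = 13^2 - 8 - 24 = 13
y3 = s (x1 - x3) - y1 mod 31 = 13 * (8 - 13) - 26 = 2

P + Q = (13, 2)


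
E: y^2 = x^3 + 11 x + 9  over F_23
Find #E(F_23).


For each x in F_23, count y with y^2 = x^3 + 11 x + 9 mod 23:
  x = 0: RHS = 9, y in [3, 20]  -> 2 point(s)
  x = 2: RHS = 16, y in [4, 19]  -> 2 point(s)
  x = 3: RHS = 0, y in [0]  -> 1 point(s)
  x = 4: RHS = 2, y in [5, 18]  -> 2 point(s)
  x = 9: RHS = 9, y in [3, 20]  -> 2 point(s)
  x = 11: RHS = 12, y in [9, 14]  -> 2 point(s)
  x = 12: RHS = 6, y in [11, 12]  -> 2 point(s)
  x = 13: RHS = 3, y in [7, 16]  -> 2 point(s)
  x = 14: RHS = 9, y in [3, 20]  -> 2 point(s)
  x = 16: RHS = 3, y in [7, 16]  -> 2 point(s)
  x = 17: RHS = 3, y in [7, 16]  -> 2 point(s)
  x = 18: RHS = 13, y in [6, 17]  -> 2 point(s)
  x = 19: RHS = 16, y in [4, 19]  -> 2 point(s)
  x = 20: RHS = 18, y in [8, 15]  -> 2 point(s)
  x = 21: RHS = 2, y in [5, 18]  -> 2 point(s)
Affine points: 29. Add the point at infinity: total = 30.

#E(F_23) = 30


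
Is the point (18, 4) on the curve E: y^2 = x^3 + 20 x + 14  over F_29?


Check whether y^2 = x^3 + 20 x + 14 (mod 29) for (x, y) = (18, 4).
LHS: y^2 = 4^2 mod 29 = 16
RHS: x^3 + 20 x + 14 = 18^3 + 20*18 + 14 mod 29 = 0
LHS != RHS

No, not on the curve


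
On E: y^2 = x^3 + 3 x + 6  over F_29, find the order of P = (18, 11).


Compute successive multiples of P until we hit O:
  1P = (18, 11)
  2P = (15, 2)
  3P = (5, 28)
  4P = (12, 28)
  5P = (3, 19)
  6P = (3, 10)
  7P = (12, 1)
  8P = (5, 1)
  ... (continuing to 11P)
  11P = O

ord(P) = 11


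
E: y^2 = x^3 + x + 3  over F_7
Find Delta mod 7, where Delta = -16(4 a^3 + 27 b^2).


4 a^3 + 27 b^2 = 4*1^3 + 27*3^2 = 4 + 243 = 247
Delta = -16 * (247) = -3952
Delta mod 7 = 3

Delta = 3 (mod 7)


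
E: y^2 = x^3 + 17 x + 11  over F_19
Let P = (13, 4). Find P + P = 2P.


Doubling: s = (3 x1^2 + a) / (2 y1)
s = (3*13^2 + 17) / (2*4) mod 19 = 18
x3 = s^2 - 2 x1 mod 19 = 18^2 - 2*13 = 13
y3 = s (x1 - x3) - y1 mod 19 = 18 * (13 - 13) - 4 = 15

2P = (13, 15)


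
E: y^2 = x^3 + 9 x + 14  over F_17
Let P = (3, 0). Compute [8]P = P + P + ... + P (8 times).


k = 8 = 1000_2 (binary, LSB first: 0001)
Double-and-add from P = (3, 0):
  bit 0 = 0: acc unchanged = O
  bit 1 = 0: acc unchanged = O
  bit 2 = 0: acc unchanged = O
  bit 3 = 1: acc = O + O = O

8P = O


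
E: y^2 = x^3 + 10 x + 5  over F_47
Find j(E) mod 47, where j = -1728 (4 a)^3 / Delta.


Delta = -16(4 a^3 + 27 b^2) mod 47 = 24
-1728 * (4 a)^3 = -1728 * (4*10)^3 mod 47 = 34
j = 34 * 24^(-1) mod 47 = 21

j = 21 (mod 47)


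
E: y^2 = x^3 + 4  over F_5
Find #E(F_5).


For each x in F_5, count y with y^2 = x^3 + 0 x + 4 mod 5:
  x = 0: RHS = 4, y in [2, 3]  -> 2 point(s)
  x = 1: RHS = 0, y in [0]  -> 1 point(s)
  x = 3: RHS = 1, y in [1, 4]  -> 2 point(s)
Affine points: 5. Add the point at infinity: total = 6.

#E(F_5) = 6


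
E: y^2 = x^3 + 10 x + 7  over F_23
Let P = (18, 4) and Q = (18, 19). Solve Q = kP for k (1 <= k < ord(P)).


Enumerate multiples of P until we hit Q = (18, 19):
  1P = (18, 4)
  2P = (14, 4)
  3P = (14, 19)
  4P = (18, 19)
Match found at i = 4.

k = 4


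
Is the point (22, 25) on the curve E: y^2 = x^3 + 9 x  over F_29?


Check whether y^2 = x^3 + 9 x + 0 (mod 29) for (x, y) = (22, 25).
LHS: y^2 = 25^2 mod 29 = 16
RHS: x^3 + 9 x + 0 = 22^3 + 9*22 + 0 mod 29 = 0
LHS != RHS

No, not on the curve


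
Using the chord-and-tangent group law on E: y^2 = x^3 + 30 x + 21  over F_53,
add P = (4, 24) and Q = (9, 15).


P != Q, so use the chord formula.
s = (y2 - y1) / (x2 - x1) = (44) / (5) mod 53 = 30
x3 = s^2 - x1 - x2 mod 53 = 30^2 - 4 - 9 = 39
y3 = s (x1 - x3) - y1 mod 53 = 30 * (4 - 39) - 24 = 39

P + Q = (39, 39)


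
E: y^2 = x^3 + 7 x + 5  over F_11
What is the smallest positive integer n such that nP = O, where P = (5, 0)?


Compute successive multiples of P until we hit O:
  1P = (5, 0)
  2P = O

ord(P) = 2


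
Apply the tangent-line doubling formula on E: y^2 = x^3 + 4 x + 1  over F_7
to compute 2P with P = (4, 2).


Doubling: s = (3 x1^2 + a) / (2 y1)
s = (3*4^2 + 4) / (2*2) mod 7 = 6
x3 = s^2 - 2 x1 mod 7 = 6^2 - 2*4 = 0
y3 = s (x1 - x3) - y1 mod 7 = 6 * (4 - 0) - 2 = 1

2P = (0, 1)


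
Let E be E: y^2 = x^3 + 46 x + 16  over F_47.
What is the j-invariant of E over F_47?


Delta = -16(4 a^3 + 27 b^2) mod 47 = 16
-1728 * (4 a)^3 = -1728 * (4*46)^3 mod 47 = 1
j = 1 * 16^(-1) mod 47 = 3

j = 3 (mod 47)


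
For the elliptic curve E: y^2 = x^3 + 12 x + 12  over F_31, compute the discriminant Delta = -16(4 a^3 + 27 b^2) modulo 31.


4 a^3 + 27 b^2 = 4*12^3 + 27*12^2 = 6912 + 3888 = 10800
Delta = -16 * (10800) = -172800
Delta mod 31 = 25

Delta = 25 (mod 31)


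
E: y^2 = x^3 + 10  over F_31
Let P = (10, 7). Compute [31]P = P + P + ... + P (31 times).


k = 31 = 11111_2 (binary, LSB first: 11111)
Double-and-add from P = (10, 7):
  bit 0 = 1: acc = O + (10, 7) = (10, 7)
  bit 1 = 1: acc = (10, 7) + (21, 23) = (18, 18)
  bit 2 = 1: acc = (18, 18) + (17, 26) = (29, 8)
  bit 3 = 1: acc = (29, 8) + (6, 3) = (24, 16)
  bit 4 = 1: acc = (24, 16) + (2, 7) = (6, 28)

31P = (6, 28)


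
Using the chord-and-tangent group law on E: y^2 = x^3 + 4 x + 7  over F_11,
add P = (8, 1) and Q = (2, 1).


P != Q, so use the chord formula.
s = (y2 - y1) / (x2 - x1) = (0) / (5) mod 11 = 0
x3 = s^2 - x1 - x2 mod 11 = 0^2 - 8 - 2 = 1
y3 = s (x1 - x3) - y1 mod 11 = 0 * (8 - 1) - 1 = 10

P + Q = (1, 10)


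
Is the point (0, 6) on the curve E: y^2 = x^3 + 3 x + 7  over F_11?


Check whether y^2 = x^3 + 3 x + 7 (mod 11) for (x, y) = (0, 6).
LHS: y^2 = 6^2 mod 11 = 3
RHS: x^3 + 3 x + 7 = 0^3 + 3*0 + 7 mod 11 = 7
LHS != RHS

No, not on the curve


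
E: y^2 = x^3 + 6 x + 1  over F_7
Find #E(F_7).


For each x in F_7, count y with y^2 = x^3 + 6 x + 1 mod 7:
  x = 0: RHS = 1, y in [1, 6]  -> 2 point(s)
  x = 1: RHS = 1, y in [1, 6]  -> 2 point(s)
  x = 2: RHS = 0, y in [0]  -> 1 point(s)
  x = 3: RHS = 4, y in [2, 5]  -> 2 point(s)
  x = 5: RHS = 2, y in [3, 4]  -> 2 point(s)
  x = 6: RHS = 1, y in [1, 6]  -> 2 point(s)
Affine points: 11. Add the point at infinity: total = 12.

#E(F_7) = 12


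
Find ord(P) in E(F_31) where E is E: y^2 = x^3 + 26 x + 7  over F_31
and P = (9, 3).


Compute successive multiples of P until we hit O:
  1P = (9, 3)
  2P = (2, 6)
  3P = (5, 13)
  4P = (0, 21)
  5P = (26, 0)
  6P = (0, 10)
  7P = (5, 18)
  8P = (2, 25)
  ... (continuing to 10P)
  10P = O

ord(P) = 10


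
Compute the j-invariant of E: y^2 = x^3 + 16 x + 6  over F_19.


Delta = -16(4 a^3 + 27 b^2) mod 19 = 8
-1728 * (4 a)^3 = -1728 * (4*16)^3 mod 19 = 1
j = 1 * 8^(-1) mod 19 = 12

j = 12 (mod 19)


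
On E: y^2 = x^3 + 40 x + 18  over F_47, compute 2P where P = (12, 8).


Doubling: s = (3 x1^2 + a) / (2 y1)
s = (3*12^2 + 40) / (2*8) mod 47 = 6
x3 = s^2 - 2 x1 mod 47 = 6^2 - 2*12 = 12
y3 = s (x1 - x3) - y1 mod 47 = 6 * (12 - 12) - 8 = 39

2P = (12, 39)


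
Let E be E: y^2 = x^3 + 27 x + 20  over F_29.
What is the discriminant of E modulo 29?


4 a^3 + 27 b^2 = 4*27^3 + 27*20^2 = 78732 + 10800 = 89532
Delta = -16 * (89532) = -1432512
Delta mod 29 = 1

Delta = 1 (mod 29)


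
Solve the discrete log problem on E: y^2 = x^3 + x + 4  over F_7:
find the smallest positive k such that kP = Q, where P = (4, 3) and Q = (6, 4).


Enumerate multiples of P until we hit Q = (6, 4):
  1P = (4, 3)
  2P = (6, 4)
Match found at i = 2.

k = 2


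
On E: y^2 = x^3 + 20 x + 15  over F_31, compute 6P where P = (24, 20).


k = 6 = 110_2 (binary, LSB first: 011)
Double-and-add from P = (24, 20):
  bit 0 = 0: acc unchanged = O
  bit 1 = 1: acc = O + (2, 30) = (2, 30)
  bit 2 = 1: acc = (2, 30) + (4, 2) = (4, 29)

6P = (4, 29)


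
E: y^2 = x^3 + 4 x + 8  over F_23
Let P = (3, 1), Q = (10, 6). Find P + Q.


P != Q, so use the chord formula.
s = (y2 - y1) / (x2 - x1) = (5) / (7) mod 23 = 4
x3 = s^2 - x1 - x2 mod 23 = 4^2 - 3 - 10 = 3
y3 = s (x1 - x3) - y1 mod 23 = 4 * (3 - 3) - 1 = 22

P + Q = (3, 22)


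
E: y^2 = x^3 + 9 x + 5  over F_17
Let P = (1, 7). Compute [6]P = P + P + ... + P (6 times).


k = 6 = 110_2 (binary, LSB first: 011)
Double-and-add from P = (1, 7):
  bit 0 = 0: acc unchanged = O
  bit 1 = 1: acc = O + (14, 11) = (14, 11)
  bit 2 = 1: acc = (14, 11) + (15, 9) = (9, 13)

6P = (9, 13)


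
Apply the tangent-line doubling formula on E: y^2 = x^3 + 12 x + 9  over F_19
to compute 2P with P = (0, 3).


Doubling: s = (3 x1^2 + a) / (2 y1)
s = (3*0^2 + 12) / (2*3) mod 19 = 2
x3 = s^2 - 2 x1 mod 19 = 2^2 - 2*0 = 4
y3 = s (x1 - x3) - y1 mod 19 = 2 * (0 - 4) - 3 = 8

2P = (4, 8)


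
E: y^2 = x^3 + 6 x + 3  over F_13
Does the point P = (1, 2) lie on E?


Check whether y^2 = x^3 + 6 x + 3 (mod 13) for (x, y) = (1, 2).
LHS: y^2 = 2^2 mod 13 = 4
RHS: x^3 + 6 x + 3 = 1^3 + 6*1 + 3 mod 13 = 10
LHS != RHS

No, not on the curve


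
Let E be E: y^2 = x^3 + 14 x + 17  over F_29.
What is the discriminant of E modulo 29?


4 a^3 + 27 b^2 = 4*14^3 + 27*17^2 = 10976 + 7803 = 18779
Delta = -16 * (18779) = -300464
Delta mod 29 = 5

Delta = 5 (mod 29)


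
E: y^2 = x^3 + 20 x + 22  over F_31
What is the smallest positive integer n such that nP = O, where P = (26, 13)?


Compute successive multiples of P until we hit O:
  1P = (26, 13)
  2P = (30, 1)
  3P = (15, 16)
  4P = (18, 13)
  5P = (18, 18)
  6P = (15, 15)
  7P = (30, 30)
  8P = (26, 18)
  ... (continuing to 9P)
  9P = O

ord(P) = 9


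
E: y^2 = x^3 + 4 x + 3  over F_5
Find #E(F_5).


For each x in F_5, count y with y^2 = x^3 + 4 x + 3 mod 5:
  x = 2: RHS = 4, y in [2, 3]  -> 2 point(s)
Affine points: 2. Add the point at infinity: total = 3.

#E(F_5) = 3


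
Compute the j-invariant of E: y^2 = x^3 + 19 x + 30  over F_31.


Delta = -16(4 a^3 + 27 b^2) mod 31 = 17
-1728 * (4 a)^3 = -1728 * (4*19)^3 mod 31 = 4
j = 4 * 17^(-1) mod 31 = 13

j = 13 (mod 31)


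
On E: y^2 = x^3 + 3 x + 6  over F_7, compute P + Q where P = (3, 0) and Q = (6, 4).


P != Q, so use the chord formula.
s = (y2 - y1) / (x2 - x1) = (4) / (3) mod 7 = 6
x3 = s^2 - x1 - x2 mod 7 = 6^2 - 3 - 6 = 6
y3 = s (x1 - x3) - y1 mod 7 = 6 * (3 - 6) - 0 = 3

P + Q = (6, 3)


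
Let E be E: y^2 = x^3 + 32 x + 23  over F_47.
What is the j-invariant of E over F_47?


Delta = -16(4 a^3 + 27 b^2) mod 47 = 21
-1728 * (4 a)^3 = -1728 * (4*32)^3 mod 47 = 38
j = 38 * 21^(-1) mod 47 = 13

j = 13 (mod 47)


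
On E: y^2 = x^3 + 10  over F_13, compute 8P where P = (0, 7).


k = 8 = 1000_2 (binary, LSB first: 0001)
Double-and-add from P = (0, 7):
  bit 0 = 0: acc unchanged = O
  bit 1 = 0: acc unchanged = O
  bit 2 = 0: acc unchanged = O
  bit 3 = 1: acc = O + (0, 6) = (0, 6)

8P = (0, 6)


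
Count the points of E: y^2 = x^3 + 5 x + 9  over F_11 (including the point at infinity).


For each x in F_11, count y with y^2 = x^3 + 5 x + 9 mod 11:
  x = 0: RHS = 9, y in [3, 8]  -> 2 point(s)
  x = 1: RHS = 4, y in [2, 9]  -> 2 point(s)
  x = 2: RHS = 5, y in [4, 7]  -> 2 point(s)
  x = 4: RHS = 5, y in [4, 7]  -> 2 point(s)
  x = 5: RHS = 5, y in [4, 7]  -> 2 point(s)
  x = 8: RHS = 0, y in [0]  -> 1 point(s)
  x = 10: RHS = 3, y in [5, 6]  -> 2 point(s)
Affine points: 13. Add the point at infinity: total = 14.

#E(F_11) = 14


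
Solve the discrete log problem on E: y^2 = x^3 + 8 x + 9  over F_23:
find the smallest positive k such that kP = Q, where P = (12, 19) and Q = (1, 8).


Enumerate multiples of P until we hit Q = (1, 8):
  1P = (12, 19)
  2P = (11, 18)
  3P = (1, 15)
  4P = (5, 17)
  5P = (15, 13)
  6P = (0, 3)
  7P = (0, 20)
  8P = (15, 10)
  9P = (5, 6)
  10P = (1, 8)
Match found at i = 10.

k = 10


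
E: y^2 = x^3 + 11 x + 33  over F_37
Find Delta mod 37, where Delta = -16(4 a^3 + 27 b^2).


4 a^3 + 27 b^2 = 4*11^3 + 27*33^2 = 5324 + 29403 = 34727
Delta = -16 * (34727) = -555632
Delta mod 37 = 34

Delta = 34 (mod 37)


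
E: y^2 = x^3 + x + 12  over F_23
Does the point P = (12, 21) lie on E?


Check whether y^2 = x^3 + 1 x + 12 (mod 23) for (x, y) = (12, 21).
LHS: y^2 = 21^2 mod 23 = 4
RHS: x^3 + 1 x + 12 = 12^3 + 1*12 + 12 mod 23 = 4
LHS = RHS

Yes, on the curve


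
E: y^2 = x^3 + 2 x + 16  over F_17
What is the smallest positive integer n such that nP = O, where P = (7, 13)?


Compute successive multiples of P until we hit O:
  1P = (7, 13)
  2P = (16, 8)
  3P = (9, 7)
  4P = (10, 13)
  5P = (0, 4)
  6P = (12, 0)
  7P = (0, 13)
  8P = (10, 4)
  ... (continuing to 12P)
  12P = O

ord(P) = 12


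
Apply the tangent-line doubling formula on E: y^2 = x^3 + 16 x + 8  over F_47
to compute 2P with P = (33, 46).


Doubling: s = (3 x1^2 + a) / (2 y1)
s = (3*33^2 + 16) / (2*46) mod 47 = 27
x3 = s^2 - 2 x1 mod 47 = 27^2 - 2*33 = 5
y3 = s (x1 - x3) - y1 mod 47 = 27 * (33 - 5) - 46 = 5

2P = (5, 5)


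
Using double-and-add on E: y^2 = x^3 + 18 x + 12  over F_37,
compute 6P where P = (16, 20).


k = 6 = 110_2 (binary, LSB first: 011)
Double-and-add from P = (16, 20):
  bit 0 = 0: acc unchanged = O
  bit 1 = 1: acc = O + (14, 23) = (14, 23)
  bit 2 = 1: acc = (14, 23) + (0, 7) = (16, 17)

6P = (16, 17)


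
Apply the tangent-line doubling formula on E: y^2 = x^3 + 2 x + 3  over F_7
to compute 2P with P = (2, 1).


Doubling: s = (3 x1^2 + a) / (2 y1)
s = (3*2^2 + 2) / (2*1) mod 7 = 0
x3 = s^2 - 2 x1 mod 7 = 0^2 - 2*2 = 3
y3 = s (x1 - x3) - y1 mod 7 = 0 * (2 - 3) - 1 = 6

2P = (3, 6)


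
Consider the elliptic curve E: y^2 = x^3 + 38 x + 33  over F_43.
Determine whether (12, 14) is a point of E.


Check whether y^2 = x^3 + 38 x + 33 (mod 43) for (x, y) = (12, 14).
LHS: y^2 = 14^2 mod 43 = 24
RHS: x^3 + 38 x + 33 = 12^3 + 38*12 + 33 mod 43 = 24
LHS = RHS

Yes, on the curve


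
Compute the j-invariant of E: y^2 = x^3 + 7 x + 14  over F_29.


Delta = -16(4 a^3 + 27 b^2) mod 29 = 9
-1728 * (4 a)^3 = -1728 * (4*7)^3 mod 29 = 17
j = 17 * 9^(-1) mod 29 = 18

j = 18 (mod 29)


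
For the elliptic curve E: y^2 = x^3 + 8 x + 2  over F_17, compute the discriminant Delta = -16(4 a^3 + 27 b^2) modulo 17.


4 a^3 + 27 b^2 = 4*8^3 + 27*2^2 = 2048 + 108 = 2156
Delta = -16 * (2156) = -34496
Delta mod 17 = 14

Delta = 14 (mod 17)


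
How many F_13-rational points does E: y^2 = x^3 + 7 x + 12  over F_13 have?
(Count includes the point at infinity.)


For each x in F_13, count y with y^2 = x^3 + 7 x + 12 mod 13:
  x = 0: RHS = 12, y in [5, 8]  -> 2 point(s)
  x = 4: RHS = 0, y in [0]  -> 1 point(s)
  x = 5: RHS = 3, y in [4, 9]  -> 2 point(s)
  x = 6: RHS = 10, y in [6, 7]  -> 2 point(s)
  x = 7: RHS = 1, y in [1, 12]  -> 2 point(s)
  x = 10: RHS = 3, y in [4, 9]  -> 2 point(s)
  x = 11: RHS = 3, y in [4, 9]  -> 2 point(s)
  x = 12: RHS = 4, y in [2, 11]  -> 2 point(s)
Affine points: 15. Add the point at infinity: total = 16.

#E(F_13) = 16


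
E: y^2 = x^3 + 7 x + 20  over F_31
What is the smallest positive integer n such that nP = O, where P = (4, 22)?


Compute successive multiples of P until we hit O:
  1P = (4, 22)
  2P = (11, 8)
  3P = (20, 10)
  4P = (25, 17)
  5P = (10, 6)
  6P = (0, 19)
  7P = (14, 17)
  8P = (21, 2)
  ... (continuing to 30P)
  30P = O

ord(P) = 30


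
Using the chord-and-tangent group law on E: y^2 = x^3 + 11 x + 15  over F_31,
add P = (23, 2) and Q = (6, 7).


P != Q, so use the chord formula.
s = (y2 - y1) / (x2 - x1) = (5) / (14) mod 31 = 7
x3 = s^2 - x1 - x2 mod 31 = 7^2 - 23 - 6 = 20
y3 = s (x1 - x3) - y1 mod 31 = 7 * (23 - 20) - 2 = 19

P + Q = (20, 19)


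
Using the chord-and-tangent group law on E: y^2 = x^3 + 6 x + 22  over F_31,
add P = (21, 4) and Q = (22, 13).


P != Q, so use the chord formula.
s = (y2 - y1) / (x2 - x1) = (9) / (1) mod 31 = 9
x3 = s^2 - x1 - x2 mod 31 = 9^2 - 21 - 22 = 7
y3 = s (x1 - x3) - y1 mod 31 = 9 * (21 - 7) - 4 = 29

P + Q = (7, 29)


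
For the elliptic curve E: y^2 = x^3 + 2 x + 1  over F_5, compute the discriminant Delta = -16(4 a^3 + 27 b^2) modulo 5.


4 a^3 + 27 b^2 = 4*2^3 + 27*1^2 = 32 + 27 = 59
Delta = -16 * (59) = -944
Delta mod 5 = 1

Delta = 1 (mod 5)


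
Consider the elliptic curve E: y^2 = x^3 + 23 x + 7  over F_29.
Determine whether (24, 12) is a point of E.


Check whether y^2 = x^3 + 23 x + 7 (mod 29) for (x, y) = (24, 12).
LHS: y^2 = 12^2 mod 29 = 28
RHS: x^3 + 23 x + 7 = 24^3 + 23*24 + 7 mod 29 = 28
LHS = RHS

Yes, on the curve


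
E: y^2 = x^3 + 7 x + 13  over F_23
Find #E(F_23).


For each x in F_23, count y with y^2 = x^3 + 7 x + 13 mod 23:
  x = 0: RHS = 13, y in [6, 17]  -> 2 point(s)
  x = 2: RHS = 12, y in [9, 14]  -> 2 point(s)
  x = 4: RHS = 13, y in [6, 17]  -> 2 point(s)
  x = 5: RHS = 12, y in [9, 14]  -> 2 point(s)
  x = 6: RHS = 18, y in [8, 15]  -> 2 point(s)
  x = 8: RHS = 6, y in [11, 12]  -> 2 point(s)
  x = 9: RHS = 0, y in [0]  -> 1 point(s)
  x = 10: RHS = 2, y in [5, 18]  -> 2 point(s)
  x = 11: RHS = 18, y in [8, 15]  -> 2 point(s)
  x = 12: RHS = 8, y in [10, 13]  -> 2 point(s)
  x = 13: RHS = 1, y in [1, 22]  -> 2 point(s)
  x = 14: RHS = 3, y in [7, 16]  -> 2 point(s)
  x = 16: RHS = 12, y in [9, 14]  -> 2 point(s)
  x = 17: RHS = 8, y in [10, 13]  -> 2 point(s)
  x = 19: RHS = 13, y in [6, 17]  -> 2 point(s)
Affine points: 29. Add the point at infinity: total = 30.

#E(F_23) = 30


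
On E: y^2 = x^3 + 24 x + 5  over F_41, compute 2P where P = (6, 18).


k = 2 = 10_2 (binary, LSB first: 01)
Double-and-add from P = (6, 18):
  bit 0 = 0: acc unchanged = O
  bit 1 = 1: acc = O + (6, 23) = (6, 23)

2P = (6, 23)


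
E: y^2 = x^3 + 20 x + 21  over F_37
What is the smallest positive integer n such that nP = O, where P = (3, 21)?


Compute successive multiples of P until we hit O:
  1P = (3, 21)
  2P = (35, 26)
  3P = (0, 13)
  4P = (0, 24)
  5P = (35, 11)
  6P = (3, 16)
  7P = O

ord(P) = 7


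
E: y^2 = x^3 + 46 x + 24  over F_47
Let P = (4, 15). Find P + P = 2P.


Doubling: s = (3 x1^2 + a) / (2 y1)
s = (3*4^2 + 46) / (2*15) mod 47 = 0
x3 = s^2 - 2 x1 mod 47 = 0^2 - 2*4 = 39
y3 = s (x1 - x3) - y1 mod 47 = 0 * (4 - 39) - 15 = 32

2P = (39, 32)


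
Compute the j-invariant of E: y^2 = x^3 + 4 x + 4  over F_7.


Delta = -16(4 a^3 + 27 b^2) mod 7 = 3
-1728 * (4 a)^3 = -1728 * (4*4)^3 mod 7 = 1
j = 1 * 3^(-1) mod 7 = 5

j = 5 (mod 7)


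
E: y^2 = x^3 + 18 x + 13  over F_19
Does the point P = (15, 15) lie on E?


Check whether y^2 = x^3 + 18 x + 13 (mod 19) for (x, y) = (15, 15).
LHS: y^2 = 15^2 mod 19 = 16
RHS: x^3 + 18 x + 13 = 15^3 + 18*15 + 13 mod 19 = 10
LHS != RHS

No, not on the curve


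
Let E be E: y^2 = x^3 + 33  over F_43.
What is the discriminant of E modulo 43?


4 a^3 + 27 b^2 = 4*0^3 + 27*33^2 = 0 + 29403 = 29403
Delta = -16 * (29403) = -470448
Delta mod 43 = 15

Delta = 15 (mod 43)


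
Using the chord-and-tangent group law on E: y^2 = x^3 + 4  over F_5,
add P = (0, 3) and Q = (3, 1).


P != Q, so use the chord formula.
s = (y2 - y1) / (x2 - x1) = (3) / (3) mod 5 = 1
x3 = s^2 - x1 - x2 mod 5 = 1^2 - 0 - 3 = 3
y3 = s (x1 - x3) - y1 mod 5 = 1 * (0 - 3) - 3 = 4

P + Q = (3, 4)


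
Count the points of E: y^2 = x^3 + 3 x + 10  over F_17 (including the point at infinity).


For each x in F_17, count y with y^2 = x^3 + 3 x + 10 mod 17:
  x = 4: RHS = 1, y in [1, 16]  -> 2 point(s)
  x = 7: RHS = 0, y in [0]  -> 1 point(s)
  x = 8: RHS = 2, y in [6, 11]  -> 2 point(s)
  x = 9: RHS = 1, y in [1, 16]  -> 2 point(s)
  x = 13: RHS = 2, y in [6, 11]  -> 2 point(s)
  x = 14: RHS = 8, y in [5, 12]  -> 2 point(s)
  x = 15: RHS = 13, y in [8, 9]  -> 2 point(s)
Affine points: 13. Add the point at infinity: total = 14.

#E(F_17) = 14


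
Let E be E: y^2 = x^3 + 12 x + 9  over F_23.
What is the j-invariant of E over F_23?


Delta = -16(4 a^3 + 27 b^2) mod 23 = 6
-1728 * (4 a)^3 = -1728 * (4*12)^3 mod 23 = 22
j = 22 * 6^(-1) mod 23 = 19

j = 19 (mod 23)


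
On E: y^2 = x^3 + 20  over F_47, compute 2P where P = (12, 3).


Doubling: s = (3 x1^2 + a) / (2 y1)
s = (3*12^2 + 0) / (2*3) mod 47 = 25
x3 = s^2 - 2 x1 mod 47 = 25^2 - 2*12 = 37
y3 = s (x1 - x3) - y1 mod 47 = 25 * (12 - 37) - 3 = 30

2P = (37, 30)


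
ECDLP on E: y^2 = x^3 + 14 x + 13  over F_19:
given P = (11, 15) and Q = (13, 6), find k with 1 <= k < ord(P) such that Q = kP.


Enumerate multiples of P until we hit Q = (13, 6):
  1P = (11, 15)
  2P = (1, 3)
  3P = (13, 13)
  4P = (15, 8)
  5P = (2, 12)
  6P = (4, 0)
  7P = (2, 7)
  8P = (15, 11)
  9P = (13, 6)
Match found at i = 9.

k = 9


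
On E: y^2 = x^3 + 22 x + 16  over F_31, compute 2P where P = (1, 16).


k = 2 = 10_2 (binary, LSB first: 01)
Double-and-add from P = (1, 16):
  bit 0 = 0: acc unchanged = O
  bit 1 = 1: acc = O + (3, 27) = (3, 27)

2P = (3, 27)


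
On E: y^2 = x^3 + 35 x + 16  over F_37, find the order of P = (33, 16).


Compute successive multiples of P until we hit O:
  1P = (33, 16)
  2P = (29, 36)
  3P = (0, 4)
  4P = (13, 35)
  5P = (24, 18)
  6P = (7, 7)
  7P = (31, 16)
  8P = (10, 21)
  ... (continuing to 18P)
  18P = O

ord(P) = 18


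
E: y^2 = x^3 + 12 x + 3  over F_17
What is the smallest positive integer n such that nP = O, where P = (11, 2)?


Compute successive multiples of P until we hit O:
  1P = (11, 2)
  2P = (11, 15)
  3P = O

ord(P) = 3


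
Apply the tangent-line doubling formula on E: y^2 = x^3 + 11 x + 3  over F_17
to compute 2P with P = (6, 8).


Doubling: s = (3 x1^2 + a) / (2 y1)
s = (3*6^2 + 11) / (2*8) mod 17 = 0
x3 = s^2 - 2 x1 mod 17 = 0^2 - 2*6 = 5
y3 = s (x1 - x3) - y1 mod 17 = 0 * (6 - 5) - 8 = 9

2P = (5, 9)


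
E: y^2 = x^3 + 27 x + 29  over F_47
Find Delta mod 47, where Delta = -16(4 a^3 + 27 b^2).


4 a^3 + 27 b^2 = 4*27^3 + 27*29^2 = 78732 + 22707 = 101439
Delta = -16 * (101439) = -1623024
Delta mod 47 = 27

Delta = 27 (mod 47)


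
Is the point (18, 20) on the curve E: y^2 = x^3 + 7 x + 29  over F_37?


Check whether y^2 = x^3 + 7 x + 29 (mod 37) for (x, y) = (18, 20).
LHS: y^2 = 20^2 mod 37 = 30
RHS: x^3 + 7 x + 29 = 18^3 + 7*18 + 29 mod 37 = 30
LHS = RHS

Yes, on the curve


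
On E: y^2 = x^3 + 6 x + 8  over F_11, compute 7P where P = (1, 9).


k = 7 = 111_2 (binary, LSB first: 111)
Double-and-add from P = (1, 9):
  bit 0 = 1: acc = O + (1, 9) = (1, 9)
  bit 1 = 1: acc = (1, 9) + (1, 2) = O
  bit 2 = 1: acc = O + (1, 9) = (1, 9)

7P = (1, 9)


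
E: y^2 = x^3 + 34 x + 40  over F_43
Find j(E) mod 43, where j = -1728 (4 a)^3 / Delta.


Delta = -16(4 a^3 + 27 b^2) mod 43 = 26
-1728 * (4 a)^3 = -1728 * (4*34)^3 mod 43 = 8
j = 8 * 26^(-1) mod 43 = 40

j = 40 (mod 43)


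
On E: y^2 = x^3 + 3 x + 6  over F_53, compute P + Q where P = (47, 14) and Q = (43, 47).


P != Q, so use the chord formula.
s = (y2 - y1) / (x2 - x1) = (33) / (49) mod 53 = 5
x3 = s^2 - x1 - x2 mod 53 = 5^2 - 47 - 43 = 41
y3 = s (x1 - x3) - y1 mod 53 = 5 * (47 - 41) - 14 = 16

P + Q = (41, 16)


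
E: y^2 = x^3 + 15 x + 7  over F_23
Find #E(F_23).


For each x in F_23, count y with y^2 = x^3 + 15 x + 7 mod 23:
  x = 1: RHS = 0, y in [0]  -> 1 point(s)
  x = 4: RHS = 16, y in [4, 19]  -> 2 point(s)
  x = 5: RHS = 0, y in [0]  -> 1 point(s)
  x = 7: RHS = 18, y in [8, 15]  -> 2 point(s)
  x = 8: RHS = 18, y in [8, 15]  -> 2 point(s)
  x = 11: RHS = 8, y in [10, 13]  -> 2 point(s)
  x = 12: RHS = 6, y in [11, 12]  -> 2 point(s)
  x = 17: RHS = 0, y in [0]  -> 1 point(s)
  x = 20: RHS = 4, y in [2, 21]  -> 2 point(s)
Affine points: 15. Add the point at infinity: total = 16.

#E(F_23) = 16


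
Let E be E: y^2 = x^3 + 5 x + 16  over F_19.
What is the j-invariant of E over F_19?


Delta = -16(4 a^3 + 27 b^2) mod 19 = 6
-1728 * (4 a)^3 = -1728 * (4*5)^3 mod 19 = 1
j = 1 * 6^(-1) mod 19 = 16

j = 16 (mod 19)


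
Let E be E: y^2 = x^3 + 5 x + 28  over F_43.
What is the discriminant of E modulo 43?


4 a^3 + 27 b^2 = 4*5^3 + 27*28^2 = 500 + 21168 = 21668
Delta = -16 * (21668) = -346688
Delta mod 43 = 21

Delta = 21 (mod 43)


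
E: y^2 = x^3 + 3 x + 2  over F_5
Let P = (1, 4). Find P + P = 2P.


Doubling: s = (3 x1^2 + a) / (2 y1)
s = (3*1^2 + 3) / (2*4) mod 5 = 2
x3 = s^2 - 2 x1 mod 5 = 2^2 - 2*1 = 2
y3 = s (x1 - x3) - y1 mod 5 = 2 * (1 - 2) - 4 = 4

2P = (2, 4)


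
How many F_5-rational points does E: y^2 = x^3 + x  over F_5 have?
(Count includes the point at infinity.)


For each x in F_5, count y with y^2 = x^3 + 1 x + 0 mod 5:
  x = 0: RHS = 0, y in [0]  -> 1 point(s)
  x = 2: RHS = 0, y in [0]  -> 1 point(s)
  x = 3: RHS = 0, y in [0]  -> 1 point(s)
Affine points: 3. Add the point at infinity: total = 4.

#E(F_5) = 4


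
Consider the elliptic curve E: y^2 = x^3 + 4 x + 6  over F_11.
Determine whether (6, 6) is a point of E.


Check whether y^2 = x^3 + 4 x + 6 (mod 11) for (x, y) = (6, 6).
LHS: y^2 = 6^2 mod 11 = 3
RHS: x^3 + 4 x + 6 = 6^3 + 4*6 + 6 mod 11 = 4
LHS != RHS

No, not on the curve


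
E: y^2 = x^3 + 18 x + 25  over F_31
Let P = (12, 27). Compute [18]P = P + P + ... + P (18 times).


k = 18 = 10010_2 (binary, LSB first: 01001)
Double-and-add from P = (12, 27):
  bit 0 = 0: acc unchanged = O
  bit 1 = 1: acc = O + (11, 2) = (11, 2)
  bit 2 = 0: acc unchanged = (11, 2)
  bit 3 = 0: acc unchanged = (11, 2)
  bit 4 = 1: acc = (11, 2) + (2, 10) = (23, 19)

18P = (23, 19)


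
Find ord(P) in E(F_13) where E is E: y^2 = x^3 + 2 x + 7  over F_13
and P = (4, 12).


Compute successive multiples of P until we hit O:
  1P = (4, 12)
  2P = (6, 12)
  3P = (3, 1)
  4P = (10, 0)
  5P = (3, 12)
  6P = (6, 1)
  7P = (4, 1)
  8P = O

ord(P) = 8


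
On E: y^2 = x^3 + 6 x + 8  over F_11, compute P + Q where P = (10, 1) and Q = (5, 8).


P != Q, so use the chord formula.
s = (y2 - y1) / (x2 - x1) = (7) / (6) mod 11 = 3
x3 = s^2 - x1 - x2 mod 11 = 3^2 - 10 - 5 = 5
y3 = s (x1 - x3) - y1 mod 11 = 3 * (10 - 5) - 1 = 3

P + Q = (5, 3)


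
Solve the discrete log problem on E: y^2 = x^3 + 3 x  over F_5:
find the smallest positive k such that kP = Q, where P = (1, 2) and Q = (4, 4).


Enumerate multiples of P until we hit Q = (4, 4):
  1P = (1, 2)
  2P = (4, 1)
  3P = (4, 4)
Match found at i = 3.

k = 3


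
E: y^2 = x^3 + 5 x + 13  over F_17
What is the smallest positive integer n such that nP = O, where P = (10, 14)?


Compute successive multiples of P until we hit O:
  1P = (10, 14)
  2P = (6, 15)
  3P = (0, 9)
  4P = (3, 15)
  5P = (12, 13)
  6P = (8, 2)
  7P = (1, 6)
  8P = (7, 0)
  ... (continuing to 16P)
  16P = O

ord(P) = 16


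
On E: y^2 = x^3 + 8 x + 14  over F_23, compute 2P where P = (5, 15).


k = 2 = 10_2 (binary, LSB first: 01)
Double-and-add from P = (5, 15):
  bit 0 = 0: acc unchanged = O
  bit 1 = 1: acc = O + (17, 7) = (17, 7)

2P = (17, 7)


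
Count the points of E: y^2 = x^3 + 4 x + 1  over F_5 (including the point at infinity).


For each x in F_5, count y with y^2 = x^3 + 4 x + 1 mod 5:
  x = 0: RHS = 1, y in [1, 4]  -> 2 point(s)
  x = 1: RHS = 1, y in [1, 4]  -> 2 point(s)
  x = 3: RHS = 0, y in [0]  -> 1 point(s)
  x = 4: RHS = 1, y in [1, 4]  -> 2 point(s)
Affine points: 7. Add the point at infinity: total = 8.

#E(F_5) = 8


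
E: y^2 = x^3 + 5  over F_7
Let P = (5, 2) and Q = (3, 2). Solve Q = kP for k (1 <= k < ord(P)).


Enumerate multiples of P until we hit Q = (3, 2):
  1P = (5, 2)
  2P = (6, 2)
  3P = (3, 5)
  4P = (3, 2)
Match found at i = 4.

k = 4


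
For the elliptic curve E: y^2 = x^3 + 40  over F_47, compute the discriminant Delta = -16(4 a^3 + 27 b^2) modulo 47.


4 a^3 + 27 b^2 = 4*0^3 + 27*40^2 = 0 + 43200 = 43200
Delta = -16 * (43200) = -691200
Delta mod 47 = 29

Delta = 29 (mod 47)


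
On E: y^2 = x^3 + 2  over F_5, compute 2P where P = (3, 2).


Doubling: s = (3 x1^2 + a) / (2 y1)
s = (3*3^2 + 0) / (2*2) mod 5 = 3
x3 = s^2 - 2 x1 mod 5 = 3^2 - 2*3 = 3
y3 = s (x1 - x3) - y1 mod 5 = 3 * (3 - 3) - 2 = 3

2P = (3, 3)


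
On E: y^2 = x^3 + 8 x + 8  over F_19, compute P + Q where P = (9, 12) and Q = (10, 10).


P != Q, so use the chord formula.
s = (y2 - y1) / (x2 - x1) = (17) / (1) mod 19 = 17
x3 = s^2 - x1 - x2 mod 19 = 17^2 - 9 - 10 = 4
y3 = s (x1 - x3) - y1 mod 19 = 17 * (9 - 4) - 12 = 16

P + Q = (4, 16)


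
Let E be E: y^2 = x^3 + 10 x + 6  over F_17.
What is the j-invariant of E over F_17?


Delta = -16(4 a^3 + 27 b^2) mod 17 = 8
-1728 * (4 a)^3 = -1728 * (4*10)^3 mod 17 = 4
j = 4 * 8^(-1) mod 17 = 9

j = 9 (mod 17)


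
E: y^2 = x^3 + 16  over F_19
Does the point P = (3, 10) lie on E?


Check whether y^2 = x^3 + 0 x + 16 (mod 19) for (x, y) = (3, 10).
LHS: y^2 = 10^2 mod 19 = 5
RHS: x^3 + 0 x + 16 = 3^3 + 0*3 + 16 mod 19 = 5
LHS = RHS

Yes, on the curve


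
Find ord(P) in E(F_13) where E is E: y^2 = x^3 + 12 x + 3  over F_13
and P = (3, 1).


Compute successive multiples of P until we hit O:
  1P = (3, 1)
  2P = (7, 12)
  3P = (0, 4)
  4P = (11, 7)
  5P = (2, 3)
  6P = (12, 4)
  7P = (1, 4)
  8P = (8, 0)
  ... (continuing to 16P)
  16P = O

ord(P) = 16


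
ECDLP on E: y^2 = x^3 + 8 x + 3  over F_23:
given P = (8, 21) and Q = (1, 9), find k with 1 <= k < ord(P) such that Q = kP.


Enumerate multiples of P until we hit Q = (1, 9):
  1P = (8, 21)
  2P = (0, 16)
  3P = (10, 18)
  4P = (13, 21)
  5P = (2, 2)
  6P = (16, 15)
  7P = (1, 14)
  8P = (15, 18)
  9P = (3, 13)
  10P = (21, 18)
  11P = (21, 5)
  12P = (3, 10)
  13P = (15, 5)
  14P = (1, 9)
Match found at i = 14.

k = 14


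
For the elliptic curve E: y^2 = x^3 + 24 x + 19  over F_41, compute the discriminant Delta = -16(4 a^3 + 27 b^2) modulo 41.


4 a^3 + 27 b^2 = 4*24^3 + 27*19^2 = 55296 + 9747 = 65043
Delta = -16 * (65043) = -1040688
Delta mod 41 = 15

Delta = 15 (mod 41)


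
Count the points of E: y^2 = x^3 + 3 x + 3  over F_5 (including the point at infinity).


For each x in F_5, count y with y^2 = x^3 + 3 x + 3 mod 5:
  x = 3: RHS = 4, y in [2, 3]  -> 2 point(s)
  x = 4: RHS = 4, y in [2, 3]  -> 2 point(s)
Affine points: 4. Add the point at infinity: total = 5.

#E(F_5) = 5


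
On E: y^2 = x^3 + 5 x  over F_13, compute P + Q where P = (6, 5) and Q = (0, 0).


P != Q, so use the chord formula.
s = (y2 - y1) / (x2 - x1) = (8) / (7) mod 13 = 3
x3 = s^2 - x1 - x2 mod 13 = 3^2 - 6 - 0 = 3
y3 = s (x1 - x3) - y1 mod 13 = 3 * (6 - 3) - 5 = 4

P + Q = (3, 4)


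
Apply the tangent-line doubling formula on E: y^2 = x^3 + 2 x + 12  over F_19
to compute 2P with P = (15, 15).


Doubling: s = (3 x1^2 + a) / (2 y1)
s = (3*15^2 + 2) / (2*15) mod 19 = 8
x3 = s^2 - 2 x1 mod 19 = 8^2 - 2*15 = 15
y3 = s (x1 - x3) - y1 mod 19 = 8 * (15 - 15) - 15 = 4

2P = (15, 4)


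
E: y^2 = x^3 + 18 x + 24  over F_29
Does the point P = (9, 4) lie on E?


Check whether y^2 = x^3 + 18 x + 24 (mod 29) for (x, y) = (9, 4).
LHS: y^2 = 4^2 mod 29 = 16
RHS: x^3 + 18 x + 24 = 9^3 + 18*9 + 24 mod 29 = 16
LHS = RHS

Yes, on the curve


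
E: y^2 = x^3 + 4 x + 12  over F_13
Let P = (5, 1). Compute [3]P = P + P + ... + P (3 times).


k = 3 = 11_2 (binary, LSB first: 11)
Double-and-add from P = (5, 1):
  bit 0 = 1: acc = O + (5, 1) = (5, 1)
  bit 1 = 1: acc = (5, 1) + (0, 8) = (11, 10)

3P = (11, 10)


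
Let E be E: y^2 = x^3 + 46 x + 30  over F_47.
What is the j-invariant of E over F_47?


Delta = -16(4 a^3 + 27 b^2) mod 47 = 1
-1728 * (4 a)^3 = -1728 * (4*46)^3 mod 47 = 1
j = 1 * 1^(-1) mod 47 = 1

j = 1 (mod 47)


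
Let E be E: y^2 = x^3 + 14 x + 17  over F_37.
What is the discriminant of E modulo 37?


4 a^3 + 27 b^2 = 4*14^3 + 27*17^2 = 10976 + 7803 = 18779
Delta = -16 * (18779) = -300464
Delta mod 37 = 13

Delta = 13 (mod 37)


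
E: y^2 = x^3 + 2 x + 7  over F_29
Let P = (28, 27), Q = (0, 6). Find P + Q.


P != Q, so use the chord formula.
s = (y2 - y1) / (x2 - x1) = (8) / (1) mod 29 = 8
x3 = s^2 - x1 - x2 mod 29 = 8^2 - 28 - 0 = 7
y3 = s (x1 - x3) - y1 mod 29 = 8 * (28 - 7) - 27 = 25

P + Q = (7, 25)


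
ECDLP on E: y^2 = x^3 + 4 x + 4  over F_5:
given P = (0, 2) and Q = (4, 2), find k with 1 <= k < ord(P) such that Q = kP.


Enumerate multiples of P until we hit Q = (4, 2):
  1P = (0, 2)
  2P = (1, 2)
  3P = (4, 3)
  4P = (2, 0)
  5P = (4, 2)
Match found at i = 5.

k = 5
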